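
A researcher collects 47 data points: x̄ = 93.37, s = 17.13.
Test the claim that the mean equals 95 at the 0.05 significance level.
One-sample t-test:
H₀: μ = 95
H₁: μ ≠ 95
df = n - 1 = 46
t = (x̄ - μ₀) / (s/√n) = (93.37 - 95) / (17.13/√47) = -0.652
p-value = 0.5174

Since p-value > α = 0.05, we fail to reject H₀.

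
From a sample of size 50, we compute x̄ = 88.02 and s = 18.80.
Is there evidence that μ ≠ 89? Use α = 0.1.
One-sample t-test:
H₀: μ = 89
H₁: μ ≠ 89
df = n - 1 = 49
t = (x̄ - μ₀) / (s/√n) = (88.02 - 89) / (18.80/√50) = -0.369
p-value = 0.7140

Since p-value > α = 0.1, we fail to reject H₀.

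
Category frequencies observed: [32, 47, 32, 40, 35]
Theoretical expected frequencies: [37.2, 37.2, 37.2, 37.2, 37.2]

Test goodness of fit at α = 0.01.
Chi-square goodness of fit test:
H₀: observed counts match expected distribution
H₁: observed counts differ from expected distribution
df = k - 1 = 4
χ² = Σ(O - E)²/E
   = (32 - 37.2)²/37.2 + (47 - 37.2)²/37.2 + (32 - 37.2)²/37.2 + (40 - 37.2)²/37.2 + (35 - 37.2)²/37.2
   = 0.727 + 2.582 + 0.727 + 0.211 + 0.130
   = 4.38
p-value = 0.3575

Since p-value > α = 0.01, we fail to reject H₀.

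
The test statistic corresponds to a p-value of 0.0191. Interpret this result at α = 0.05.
Since p = 0.0191 < α = 0.05, reject H₀.
There is sufficient evidence to reject the null hypothesis; the result is statistically significant at the 0.05 level.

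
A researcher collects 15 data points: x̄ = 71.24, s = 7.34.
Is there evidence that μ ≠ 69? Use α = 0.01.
One-sample t-test:
H₀: μ = 69
H₁: μ ≠ 69
df = n - 1 = 14
t = (x̄ - μ₀) / (s/√n) = (71.24 - 69) / (7.34/√15) = 1.182
p-value = 0.2569

Since p-value > α = 0.01, we fail to reject H₀.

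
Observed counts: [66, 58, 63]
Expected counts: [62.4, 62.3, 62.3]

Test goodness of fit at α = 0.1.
Chi-square goodness of fit test:
H₀: observed counts match expected distribution
H₁: observed counts differ from expected distribution
df = k - 1 = 2
χ² = Σ(O - E)²/E
   = (66 - 62.4)²/62.4 + (58 - 62.3)²/62.3 + (63 - 62.3)²/62.3
   = 0.208 + 0.297 + 0.008
   = 0.51
p-value = 0.7740

Since p-value > α = 0.1, we fail to reject H₀.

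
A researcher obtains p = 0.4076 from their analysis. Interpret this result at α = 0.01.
Since p = 0.4076 > α = 0.01, fail to reject H₀.
There is insufficient evidence to reject the null hypothesis; the result is not statistically significant at the 0.01 level.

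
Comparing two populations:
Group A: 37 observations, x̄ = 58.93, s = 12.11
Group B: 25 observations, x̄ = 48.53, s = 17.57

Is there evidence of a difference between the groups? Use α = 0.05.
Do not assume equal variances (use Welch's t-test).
Welch's two-sample t-test:
H₀: μ₁ = μ₂
H₁: μ₁ ≠ μ₂
s₁²/n₁ = 12.11²/37 = 3.9636,  s₂²/n₂ = 17.57²/25 = 12.3482
SE = √(s₁²/n₁ + s₂²/n₂) = √(3.9636 + 12.3482) = 4.0388
df (Welch-Satterthwaite) = (s₁²/n₁ + s₂²/n₂)² / [(s₁²/n₁)²/(n₁-1) + (s₂²/n₂)²/(n₂-1)] ≈ 39.19
t = (x̄₁ - x̄₂) / SE = (58.93 - 48.53) / 4.0388 = 10.40 / 4.0388 = 2.575
p-value = 0.0139

Since p-value < α = 0.05, we reject H₀.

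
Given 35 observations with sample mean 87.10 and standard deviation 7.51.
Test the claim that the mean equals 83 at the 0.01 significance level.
One-sample t-test:
H₀: μ = 83
H₁: μ ≠ 83
df = n - 1 = 34
t = (x̄ - μ₀) / (s/√n) = (87.10 - 83) / (7.51/√35) = 3.230
p-value = 0.0027

Since p-value < α = 0.01, we reject H₀.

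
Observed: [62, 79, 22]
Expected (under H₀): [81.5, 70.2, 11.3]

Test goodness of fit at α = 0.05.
Chi-square goodness of fit test:
H₀: observed counts match expected distribution
H₁: observed counts differ from expected distribution
df = k - 1 = 2
χ² = Σ(O - E)²/E
   = (62 - 81.5)²/81.5 + (79 - 70.2)²/70.2 + (22 - 11.3)²/11.3
   = 4.666 + 1.103 + 10.132
   = 15.90
p-value = 0.0004

Since p-value < α = 0.05, we reject H₀.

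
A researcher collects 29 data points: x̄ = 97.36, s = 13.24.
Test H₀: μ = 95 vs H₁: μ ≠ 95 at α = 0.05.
One-sample t-test:
H₀: μ = 95
H₁: μ ≠ 95
df = n - 1 = 28
t = (x̄ - μ₀) / (s/√n) = (97.36 - 95) / (13.24/√29) = 0.960
p-value = 0.3453

Since p-value > α = 0.05, we fail to reject H₀.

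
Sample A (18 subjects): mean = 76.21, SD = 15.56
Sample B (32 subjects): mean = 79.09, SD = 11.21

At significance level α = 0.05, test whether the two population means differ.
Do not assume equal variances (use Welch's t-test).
Welch's two-sample t-test:
H₀: μ₁ = μ₂
H₁: μ₁ ≠ μ₂
s₁²/n₁ = 15.56²/18 = 13.4508,  s₂²/n₂ = 11.21²/32 = 3.9270
SE = √(s₁²/n₁ + s₂²/n₂) = √(13.4508 + 3.9270) = 4.1687
df (Welch-Satterthwaite) = (s₁²/n₁ + s₂²/n₂)² / [(s₁²/n₁)²/(n₁-1) + (s₂²/n₂)²/(n₂-1)] ≈ 27.11
t = (x̄₁ - x̄₂) / SE = (76.21 - 79.09) / 4.1687 = -2.88 / 4.1687 = -0.691
p-value = 0.4955

Since p-value > α = 0.05, we fail to reject H₀.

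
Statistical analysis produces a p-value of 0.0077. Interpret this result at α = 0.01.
Since p = 0.0077 < α = 0.01, reject H₀.
There is sufficient evidence to reject the null hypothesis; the result is statistically significant at the 0.01 level.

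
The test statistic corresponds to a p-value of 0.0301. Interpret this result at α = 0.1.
Since p = 0.0301 < α = 0.1, reject H₀.
There is sufficient evidence to reject the null hypothesis; the result is statistically significant at the 0.1 level.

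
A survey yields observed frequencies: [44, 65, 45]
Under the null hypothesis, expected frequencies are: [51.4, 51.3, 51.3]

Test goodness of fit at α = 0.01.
Chi-square goodness of fit test:
H₀: observed counts match expected distribution
H₁: observed counts differ from expected distribution
df = k - 1 = 2
χ² = Σ(O - E)²/E
   = (44 - 51.4)²/51.4 + (65 - 51.3)²/51.3 + (45 - 51.3)²/51.3
   = 1.065 + 3.659 + 0.774
   = 5.50
p-value = 0.0640

Since p-value > α = 0.01, we fail to reject H₀.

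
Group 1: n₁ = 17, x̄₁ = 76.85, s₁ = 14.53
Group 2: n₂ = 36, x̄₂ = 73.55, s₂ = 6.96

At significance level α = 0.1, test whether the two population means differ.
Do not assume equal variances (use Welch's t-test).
Welch's two-sample t-test:
H₀: μ₁ = μ₂
H₁: μ₁ ≠ μ₂
s₁²/n₁ = 14.53²/17 = 12.4189,  s₂²/n₂ = 6.96²/36 = 1.3456
SE = √(s₁²/n₁ + s₂²/n₂) = √(12.4189 + 1.3456) = 3.7101
df (Welch-Satterthwaite) = (s₁²/n₁ + s₂²/n₂)² / [(s₁²/n₁)²/(n₁-1) + (s₂²/n₂)²/(n₂-1)] ≈ 19.55
t = (x̄₁ - x̄₂) / SE = (76.85 - 73.55) / 3.7101 = 3.30 / 3.7101 = 0.889
p-value = 0.3846

Since p-value > α = 0.1, we fail to reject H₀.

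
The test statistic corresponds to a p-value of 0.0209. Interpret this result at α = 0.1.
Since p = 0.0209 < α = 0.1, reject H₀.
There is sufficient evidence to reject the null hypothesis; the result is statistically significant at the 0.1 level.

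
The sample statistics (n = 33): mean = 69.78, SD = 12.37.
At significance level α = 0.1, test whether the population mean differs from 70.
One-sample t-test:
H₀: μ = 70
H₁: μ ≠ 70
df = n - 1 = 32
t = (x̄ - μ₀) / (s/√n) = (69.78 - 70) / (12.37/√33) = -0.102
p-value = 0.9193

Since p-value > α = 0.1, we fail to reject H₀.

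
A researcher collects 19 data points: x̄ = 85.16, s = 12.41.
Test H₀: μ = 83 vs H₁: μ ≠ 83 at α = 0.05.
One-sample t-test:
H₀: μ = 83
H₁: μ ≠ 83
df = n - 1 = 18
t = (x̄ - μ₀) / (s/√n) = (85.16 - 83) / (12.41/√19) = 0.759
p-value = 0.4579

Since p-value > α = 0.05, we fail to reject H₀.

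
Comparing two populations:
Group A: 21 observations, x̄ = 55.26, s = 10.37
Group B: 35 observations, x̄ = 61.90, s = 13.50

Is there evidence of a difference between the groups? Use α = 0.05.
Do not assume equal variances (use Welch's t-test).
Welch's two-sample t-test:
H₀: μ₁ = μ₂
H₁: μ₁ ≠ μ₂
s₁²/n₁ = 10.37²/21 = 5.1208,  s₂²/n₂ = 13.50²/35 = 5.2071
SE = √(s₁²/n₁ + s₂²/n₂) = √(5.1208 + 5.2071) = 3.2137
df (Welch-Satterthwaite) = (s₁²/n₁ + s₂²/n₂)² / [(s₁²/n₁)²/(n₁-1) + (s₂²/n₂)²/(n₂-1)] ≈ 50.59
t = (x̄₁ - x̄₂) / SE = (55.26 - 61.90) / 3.2137 = -6.64 / 3.2137 = -2.066
p-value = 0.0440

Since p-value < α = 0.05, we reject H₀.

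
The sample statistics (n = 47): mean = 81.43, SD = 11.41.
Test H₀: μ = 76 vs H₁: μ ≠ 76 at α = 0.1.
One-sample t-test:
H₀: μ = 76
H₁: μ ≠ 76
df = n - 1 = 46
t = (x̄ - μ₀) / (s/√n) = (81.43 - 76) / (11.41/√47) = 3.263
p-value = 0.0021

Since p-value < α = 0.1, we reject H₀.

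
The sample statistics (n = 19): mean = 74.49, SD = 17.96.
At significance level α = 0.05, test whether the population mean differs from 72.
One-sample t-test:
H₀: μ = 72
H₁: μ ≠ 72
df = n - 1 = 18
t = (x̄ - μ₀) / (s/√n) = (74.49 - 72) / (17.96/√19) = 0.604
p-value = 0.5532

Since p-value > α = 0.05, we fail to reject H₀.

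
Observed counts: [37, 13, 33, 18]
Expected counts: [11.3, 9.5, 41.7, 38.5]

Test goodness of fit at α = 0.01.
Chi-square goodness of fit test:
H₀: observed counts match expected distribution
H₁: observed counts differ from expected distribution
df = k - 1 = 3
χ² = Σ(O - E)²/E
   = (37 - 11.3)²/11.3 + (13 - 9.5)²/9.5 + (33 - 41.7)²/41.7 + (18 - 38.5)²/38.5
   = 58.450 + 1.289 + 1.815 + 10.916
   = 72.47
p-value < 0.0001

Since p-value < α = 0.01, we reject H₀.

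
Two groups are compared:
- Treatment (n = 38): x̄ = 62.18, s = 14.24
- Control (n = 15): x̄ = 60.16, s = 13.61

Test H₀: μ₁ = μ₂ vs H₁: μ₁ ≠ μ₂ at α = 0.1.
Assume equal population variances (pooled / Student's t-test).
Student's two-sample t-test (equal variances):
H₀: μ₁ = μ₂
H₁: μ₁ ≠ μ₂
df = n₁ + n₂ - 2 = 51
Pooled variance s_p² = [(n₁-1)s₁² + (n₂-1)s₂²] / (n₁ + n₂ - 2) = [(37)(14.24²) + (14)(13.61²)] / 51 = 197.9612
SE = √(s_p²(1/n₁ + 1/n₂)) = √(197.9612 × (1/38 + 1/15)) = 4.2903
t = (x̄₁ - x̄₂) / SE = (62.18 - 60.16) / 4.2903 = 2.02 / 4.2903 = 0.471
p-value = 0.6398

Since p-value > α = 0.1, we fail to reject H₀.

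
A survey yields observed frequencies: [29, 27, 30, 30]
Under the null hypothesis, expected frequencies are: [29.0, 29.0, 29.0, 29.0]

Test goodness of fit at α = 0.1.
Chi-square goodness of fit test:
H₀: observed counts match expected distribution
H₁: observed counts differ from expected distribution
df = k - 1 = 3
χ² = Σ(O - E)²/E
   = (29 - 29.0)²/29.0 + (27 - 29.0)²/29.0 + (30 - 29.0)²/29.0 + (30 - 29.0)²/29.0
   = 0.000 + 0.138 + 0.034 + 0.034
   = 0.21
p-value = 0.9765

Since p-value > α = 0.1, we fail to reject H₀.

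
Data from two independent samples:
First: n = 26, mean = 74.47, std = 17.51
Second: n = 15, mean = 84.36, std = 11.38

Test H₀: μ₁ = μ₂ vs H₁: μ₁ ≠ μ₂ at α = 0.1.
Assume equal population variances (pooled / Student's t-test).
Student's two-sample t-test (equal variances):
H₀: μ₁ = μ₂
H₁: μ₁ ≠ μ₂
df = n₁ + n₂ - 2 = 39
Pooled variance s_p² = [(n₁-1)s₁² + (n₂-1)s₂²] / (n₁ + n₂ - 2) = [(25)(17.51²) + (14)(11.38²)] / 39 = 243.0273
SE = √(s_p²(1/n₁ + 1/n₂)) = √(243.0273 × (1/26 + 1/15)) = 5.0546
t = (x̄₁ - x̄₂) / SE = (74.47 - 84.36) / 5.0546 = -9.89 / 5.0546 = -1.957
p-value = 0.0576

Since p-value < α = 0.1, we reject H₀.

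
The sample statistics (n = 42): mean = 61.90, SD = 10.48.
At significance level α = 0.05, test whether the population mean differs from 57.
One-sample t-test:
H₀: μ = 57
H₁: μ ≠ 57
df = n - 1 = 41
t = (x̄ - μ₀) / (s/√n) = (61.90 - 57) / (10.48/√42) = 3.030
p-value = 0.0042

Since p-value < α = 0.05, we reject H₀.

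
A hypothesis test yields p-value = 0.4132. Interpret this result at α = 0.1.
Since p = 0.4132 > α = 0.1, fail to reject H₀.
There is insufficient evidence to reject the null hypothesis; the result is not statistically significant at the 0.1 level.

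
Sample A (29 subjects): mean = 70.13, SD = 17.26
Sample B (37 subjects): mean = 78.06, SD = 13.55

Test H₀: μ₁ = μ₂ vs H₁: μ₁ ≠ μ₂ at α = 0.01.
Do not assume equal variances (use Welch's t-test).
Welch's two-sample t-test:
H₀: μ₁ = μ₂
H₁: μ₁ ≠ μ₂
s₁²/n₁ = 17.26²/29 = 10.2727,  s₂²/n₂ = 13.55²/37 = 4.9622
SE = √(s₁²/n₁ + s₂²/n₂) = √(10.2727 + 4.9622) = 3.9032
df (Welch-Satterthwaite) = (s₁²/n₁ + s₂²/n₂)² / [(s₁²/n₁)²/(n₁-1) + (s₂²/n₂)²/(n₂-1)] ≈ 52.12
t = (x̄₁ - x̄₂) / SE = (70.13 - 78.06) / 3.9032 = -7.93 / 3.9032 = -2.032
p-value = 0.0473

Since p-value > α = 0.01, we fail to reject H₀.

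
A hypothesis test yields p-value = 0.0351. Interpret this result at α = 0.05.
Since p = 0.0351 < α = 0.05, reject H₀.
There is sufficient evidence to reject the null hypothesis; the result is statistically significant at the 0.05 level.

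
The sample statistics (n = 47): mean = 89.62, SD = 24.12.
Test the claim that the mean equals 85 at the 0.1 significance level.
One-sample t-test:
H₀: μ = 85
H₁: μ ≠ 85
df = n - 1 = 46
t = (x̄ - μ₀) / (s/√n) = (89.62 - 85) / (24.12/√47) = 1.313
p-value = 0.1956

Since p-value > α = 0.1, we fail to reject H₀.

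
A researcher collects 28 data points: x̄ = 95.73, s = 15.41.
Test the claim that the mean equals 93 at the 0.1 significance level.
One-sample t-test:
H₀: μ = 93
H₁: μ ≠ 93
df = n - 1 = 27
t = (x̄ - μ₀) / (s/√n) = (95.73 - 93) / (15.41/√28) = 0.937
p-value = 0.3568

Since p-value > α = 0.1, we fail to reject H₀.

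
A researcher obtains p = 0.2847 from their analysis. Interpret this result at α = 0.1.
Since p = 0.2847 > α = 0.1, fail to reject H₀.
There is insufficient evidence to reject the null hypothesis; the result is not statistically significant at the 0.1 level.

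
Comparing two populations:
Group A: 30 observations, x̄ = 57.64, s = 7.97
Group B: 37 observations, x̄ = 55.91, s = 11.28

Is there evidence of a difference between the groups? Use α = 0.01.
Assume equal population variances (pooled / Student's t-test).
Student's two-sample t-test (equal variances):
H₀: μ₁ = μ₂
H₁: μ₁ ≠ μ₂
df = n₁ + n₂ - 2 = 65
Pooled variance s_p² = [(n₁-1)s₁² + (n₂-1)s₂²] / (n₁ + n₂ - 2) = [(29)(7.97²) + (36)(11.28²)] / 65 = 98.8106
SE = √(s_p²(1/n₁ + 1/n₂)) = √(98.8106 × (1/30 + 1/37)) = 2.4422
t = (x̄₁ - x̄₂) / SE = (57.64 - 55.91) / 2.4422 = 1.73 / 2.4422 = 0.708
p-value = 0.4812

Since p-value > α = 0.01, we fail to reject H₀.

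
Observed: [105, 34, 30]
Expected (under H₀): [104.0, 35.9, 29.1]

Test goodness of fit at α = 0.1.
Chi-square goodness of fit test:
H₀: observed counts match expected distribution
H₁: observed counts differ from expected distribution
df = k - 1 = 2
χ² = Σ(O - E)²/E
   = (105 - 104.0)²/104.0 + (34 - 35.9)²/35.9 + (30 - 29.1)²/29.1
   = 0.010 + 0.101 + 0.028
   = 0.14
p-value = 0.9333

Since p-value > α = 0.1, we fail to reject H₀.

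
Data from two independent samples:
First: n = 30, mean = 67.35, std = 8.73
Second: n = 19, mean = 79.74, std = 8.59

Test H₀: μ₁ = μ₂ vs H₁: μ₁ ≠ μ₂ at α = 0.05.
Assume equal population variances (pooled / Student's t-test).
Student's two-sample t-test (equal variances):
H₀: μ₁ = μ₂
H₁: μ₁ ≠ μ₂
df = n₁ + n₂ - 2 = 47
Pooled variance s_p² = [(n₁-1)s₁² + (n₂-1)s₂²] / (n₁ + n₂ - 2) = [(29)(8.73²) + (18)(8.59²)] / 47 = 75.2843
SE = √(s_p²(1/n₁ + 1/n₂)) = √(75.2843 × (1/30 + 1/19)) = 2.5440
t = (x̄₁ - x̄₂) / SE = (67.35 - 79.74) / 2.5440 = -12.39 / 2.5440 = -4.870
p-value < 0.0001

Since p-value < α = 0.05, we reject H₀.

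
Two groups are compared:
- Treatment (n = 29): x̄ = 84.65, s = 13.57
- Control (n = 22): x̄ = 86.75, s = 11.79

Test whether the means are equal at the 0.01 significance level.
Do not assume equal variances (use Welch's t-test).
Welch's two-sample t-test:
H₀: μ₁ = μ₂
H₁: μ₁ ≠ μ₂
s₁²/n₁ = 13.57²/29 = 6.3498,  s₂²/n₂ = 11.79²/22 = 6.3184
SE = √(s₁²/n₁ + s₂²/n₂) = √(6.3498 + 6.3184) = 3.5592
df (Welch-Satterthwaite) = (s₁²/n₁ + s₂²/n₂)² / [(s₁²/n₁)²/(n₁-1) + (s₂²/n₂)²/(n₂-1)] ≈ 48.03
t = (x̄₁ - x̄₂) / SE = (84.65 - 86.75) / 3.5592 = -2.10 / 3.5592 = -0.590
p-value = 0.5579

Since p-value > α = 0.01, we fail to reject H₀.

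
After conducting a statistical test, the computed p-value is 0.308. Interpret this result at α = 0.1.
Since p = 0.308 > α = 0.1, fail to reject H₀.
There is insufficient evidence to reject the null hypothesis; the result is not statistically significant at the 0.1 level.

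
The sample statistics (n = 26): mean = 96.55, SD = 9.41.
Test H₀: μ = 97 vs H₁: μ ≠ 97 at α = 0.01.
One-sample t-test:
H₀: μ = 97
H₁: μ ≠ 97
df = n - 1 = 25
t = (x̄ - μ₀) / (s/√n) = (96.55 - 97) / (9.41/√26) = -0.244
p-value = 0.8093

Since p-value > α = 0.01, we fail to reject H₀.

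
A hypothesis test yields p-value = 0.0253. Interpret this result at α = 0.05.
Since p = 0.0253 < α = 0.05, reject H₀.
There is sufficient evidence to reject the null hypothesis; the result is statistically significant at the 0.05 level.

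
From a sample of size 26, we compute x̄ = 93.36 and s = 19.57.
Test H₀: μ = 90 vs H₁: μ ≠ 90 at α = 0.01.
One-sample t-test:
H₀: μ = 90
H₁: μ ≠ 90
df = n - 1 = 25
t = (x̄ - μ₀) / (s/√n) = (93.36 - 90) / (19.57/√26) = 0.875
p-value = 0.3897

Since p-value > α = 0.01, we fail to reject H₀.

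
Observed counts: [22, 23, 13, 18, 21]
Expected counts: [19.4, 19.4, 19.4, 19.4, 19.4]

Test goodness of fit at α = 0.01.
Chi-square goodness of fit test:
H₀: observed counts match expected distribution
H₁: observed counts differ from expected distribution
df = k - 1 = 4
χ² = Σ(O - E)²/E
   = (22 - 19.4)²/19.4 + (23 - 19.4)²/19.4 + (13 - 19.4)²/19.4 + (18 - 19.4)²/19.4 + (21 - 19.4)²/19.4
   = 0.348 + 0.668 + 2.111 + 0.101 + 0.132
   = 3.36
p-value = 0.4994

Since p-value > α = 0.01, we fail to reject H₀.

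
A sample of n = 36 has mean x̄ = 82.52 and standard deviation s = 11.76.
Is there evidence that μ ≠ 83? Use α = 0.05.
One-sample t-test:
H₀: μ = 83
H₁: μ ≠ 83
df = n - 1 = 35
t = (x̄ - μ₀) / (s/√n) = (82.52 - 83) / (11.76/√36) = -0.245
p-value = 0.8080

Since p-value > α = 0.05, we fail to reject H₀.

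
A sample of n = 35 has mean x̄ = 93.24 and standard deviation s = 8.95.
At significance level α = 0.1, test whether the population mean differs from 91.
One-sample t-test:
H₀: μ = 91
H₁: μ ≠ 91
df = n - 1 = 34
t = (x̄ - μ₀) / (s/√n) = (93.24 - 91) / (8.95/√35) = 1.481
p-value = 0.1479

Since p-value > α = 0.1, we fail to reject H₀.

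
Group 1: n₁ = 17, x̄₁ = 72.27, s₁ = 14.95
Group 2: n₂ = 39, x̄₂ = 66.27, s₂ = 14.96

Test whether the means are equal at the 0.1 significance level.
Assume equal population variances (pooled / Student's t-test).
Student's two-sample t-test (equal variances):
H₀: μ₁ = μ₂
H₁: μ₁ ≠ μ₂
df = n₁ + n₂ - 2 = 54
Pooled variance s_p² = [(n₁-1)s₁² + (n₂-1)s₂²] / (n₁ + n₂ - 2) = [(16)(14.95²) + (38)(14.96²)] / 54 = 223.7130
SE = √(s_p²(1/n₁ + 1/n₂)) = √(223.7130 × (1/17 + 1/39)) = 4.3469
t = (x̄₁ - x̄₂) / SE = (72.27 - 66.27) / 4.3469 = 6.00 / 4.3469 = 1.380
p-value = 0.1732

Since p-value > α = 0.1, we fail to reject H₀.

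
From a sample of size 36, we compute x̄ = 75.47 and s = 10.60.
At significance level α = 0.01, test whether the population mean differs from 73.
One-sample t-test:
H₀: μ = 73
H₁: μ ≠ 73
df = n - 1 = 35
t = (x̄ - μ₀) / (s/√n) = (75.47 - 73) / (10.60/√36) = 1.398
p-value = 0.1709

Since p-value > α = 0.01, we fail to reject H₀.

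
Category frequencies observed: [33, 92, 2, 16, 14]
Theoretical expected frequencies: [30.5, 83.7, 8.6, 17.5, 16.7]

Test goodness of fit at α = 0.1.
Chi-square goodness of fit test:
H₀: observed counts match expected distribution
H₁: observed counts differ from expected distribution
df = k - 1 = 4
χ² = Σ(O - E)²/E
   = (33 - 30.5)²/30.5 + (92 - 83.7)²/83.7 + (2 - 8.6)²/8.6 + (16 - 17.5)²/17.5 + (14 - 16.7)²/16.7
   = 0.205 + 0.823 + 5.065 + 0.129 + 0.437
   = 6.66
p-value = 0.1551

Since p-value > α = 0.1, we fail to reject H₀.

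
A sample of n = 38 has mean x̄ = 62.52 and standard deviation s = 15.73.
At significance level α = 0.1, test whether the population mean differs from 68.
One-sample t-test:
H₀: μ = 68
H₁: μ ≠ 68
df = n - 1 = 37
t = (x̄ - μ₀) / (s/√n) = (62.52 - 68) / (15.73/√38) = -2.148
p-value = 0.0384

Since p-value < α = 0.1, we reject H₀.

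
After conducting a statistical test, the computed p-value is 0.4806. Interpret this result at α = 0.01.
Since p = 0.4806 > α = 0.01, fail to reject H₀.
There is insufficient evidence to reject the null hypothesis; the result is not statistically significant at the 0.01 level.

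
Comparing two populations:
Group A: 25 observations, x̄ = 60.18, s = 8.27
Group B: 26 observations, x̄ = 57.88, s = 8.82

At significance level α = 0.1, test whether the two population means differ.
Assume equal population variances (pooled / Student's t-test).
Student's two-sample t-test (equal variances):
H₀: μ₁ = μ₂
H₁: μ₁ ≠ μ₂
df = n₁ + n₂ - 2 = 49
Pooled variance s_p² = [(n₁-1)s₁² + (n₂-1)s₂²] / (n₁ + n₂ - 2) = [(24)(8.27²) + (25)(8.82²)] / 49 = 73.1886
SE = √(s_p²(1/n₁ + 1/n₂)) = √(73.1886 × (1/25 + 1/26)) = 2.3963
t = (x̄₁ - x̄₂) / SE = (60.18 - 57.88) / 2.3963 = 2.30 / 2.3963 = 0.960
p-value = 0.3419

Since p-value > α = 0.1, we fail to reject H₀.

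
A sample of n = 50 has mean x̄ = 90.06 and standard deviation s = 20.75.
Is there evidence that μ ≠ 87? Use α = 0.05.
One-sample t-test:
H₀: μ = 87
H₁: μ ≠ 87
df = n - 1 = 49
t = (x̄ - μ₀) / (s/√n) = (90.06 - 87) / (20.75/√50) = 1.043
p-value = 0.3022

Since p-value > α = 0.05, we fail to reject H₀.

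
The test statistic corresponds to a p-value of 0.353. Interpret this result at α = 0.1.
Since p = 0.353 > α = 0.1, fail to reject H₀.
There is insufficient evidence to reject the null hypothesis; the result is not statistically significant at the 0.1 level.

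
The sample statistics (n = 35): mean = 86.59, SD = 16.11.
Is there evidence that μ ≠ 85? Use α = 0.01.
One-sample t-test:
H₀: μ = 85
H₁: μ ≠ 85
df = n - 1 = 34
t = (x̄ - μ₀) / (s/√n) = (86.59 - 85) / (16.11/√35) = 0.584
p-value = 0.5631

Since p-value > α = 0.01, we fail to reject H₀.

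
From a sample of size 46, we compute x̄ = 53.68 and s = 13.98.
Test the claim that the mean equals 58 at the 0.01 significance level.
One-sample t-test:
H₀: μ = 58
H₁: μ ≠ 58
df = n - 1 = 45
t = (x̄ - μ₀) / (s/√n) = (53.68 - 58) / (13.98/√46) = -2.096
p-value = 0.0418

Since p-value > α = 0.01, we fail to reject H₀.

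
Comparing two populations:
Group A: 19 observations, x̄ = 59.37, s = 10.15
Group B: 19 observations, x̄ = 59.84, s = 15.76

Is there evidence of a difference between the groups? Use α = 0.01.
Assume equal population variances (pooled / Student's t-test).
Student's two-sample t-test (equal variances):
H₀: μ₁ = μ₂
H₁: μ₁ ≠ μ₂
df = n₁ + n₂ - 2 = 36
Pooled variance s_p² = [(n₁-1)s₁² + (n₂-1)s₂²] / (n₁ + n₂ - 2) = [(18)(10.15²) + (18)(15.76²)] / 36 = 175.7001
SE = √(s_p²(1/n₁ + 1/n₂)) = √(175.7001 × (1/19 + 1/19)) = 4.3006
t = (x̄₁ - x̄₂) / SE = (59.37 - 59.84) / 4.3006 = -0.47 / 4.3006 = -0.109
p-value = 0.9136

Since p-value > α = 0.01, we fail to reject H₀.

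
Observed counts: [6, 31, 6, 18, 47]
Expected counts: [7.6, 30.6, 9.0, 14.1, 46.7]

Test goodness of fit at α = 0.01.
Chi-square goodness of fit test:
H₀: observed counts match expected distribution
H₁: observed counts differ from expected distribution
df = k - 1 = 4
χ² = Σ(O - E)²/E
   = (6 - 7.6)²/7.6 + (31 - 30.6)²/30.6 + (6 - 9.0)²/9.0 + (18 - 14.1)²/14.1 + (47 - 46.7)²/46.7
   = 0.337 + 0.005 + 1.000 + 1.079 + 0.002
   = 2.42
p-value = 0.6585

Since p-value > α = 0.01, we fail to reject H₀.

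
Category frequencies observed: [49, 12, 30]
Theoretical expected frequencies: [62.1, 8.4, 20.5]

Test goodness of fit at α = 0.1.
Chi-square goodness of fit test:
H₀: observed counts match expected distribution
H₁: observed counts differ from expected distribution
df = k - 1 = 2
χ² = Σ(O - E)²/E
   = (49 - 62.1)²/62.1 + (12 - 8.4)²/8.4 + (30 - 20.5)²/20.5
   = 2.763 + 1.543 + 4.402
   = 8.71
p-value = 0.0129

Since p-value < α = 0.1, we reject H₀.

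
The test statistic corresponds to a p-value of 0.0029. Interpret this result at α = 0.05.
Since p = 0.0029 < α = 0.05, reject H₀.
There is sufficient evidence to reject the null hypothesis; the result is statistically significant at the 0.05 level.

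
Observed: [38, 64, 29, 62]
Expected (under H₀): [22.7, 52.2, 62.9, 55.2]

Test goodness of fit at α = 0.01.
Chi-square goodness of fit test:
H₀: observed counts match expected distribution
H₁: observed counts differ from expected distribution
df = k - 1 = 3
χ² = Σ(O - E)²/E
   = (38 - 22.7)²/22.7 + (64 - 52.2)²/52.2 + (29 - 62.9)²/62.9 + (62 - 55.2)²/55.2
   = 10.312 + 2.667 + 18.270 + 0.838
   = 32.09
p-value < 0.0001

Since p-value < α = 0.01, we reject H₀.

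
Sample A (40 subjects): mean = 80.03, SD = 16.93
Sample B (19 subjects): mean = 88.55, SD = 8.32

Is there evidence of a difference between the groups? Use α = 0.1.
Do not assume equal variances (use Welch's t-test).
Welch's two-sample t-test:
H₀: μ₁ = μ₂
H₁: μ₁ ≠ μ₂
s₁²/n₁ = 16.93²/40 = 7.1656,  s₂²/n₂ = 8.32²/19 = 3.6433
SE = √(s₁²/n₁ + s₂²/n₂) = √(7.1656 + 3.6433) = 3.2877
df (Welch-Satterthwaite) = (s₁²/n₁ + s₂²/n₂)² / [(s₁²/n₁)²/(n₁-1) + (s₂²/n₂)²/(n₂-1)] ≈ 56.88
t = (x̄₁ - x̄₂) / SE = (80.03 - 88.55) / 3.2877 = -8.52 / 3.2877 = -2.591
p-value = 0.0121

Since p-value < α = 0.1, we reject H₀.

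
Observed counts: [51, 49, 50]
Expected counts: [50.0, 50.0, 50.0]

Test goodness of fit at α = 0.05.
Chi-square goodness of fit test:
H₀: observed counts match expected distribution
H₁: observed counts differ from expected distribution
df = k - 1 = 2
χ² = Σ(O - E)²/E
   = (51 - 50.0)²/50.0 + (49 - 50.0)²/50.0 + (50 - 50.0)²/50.0
   = 0.020 + 0.020 + 0.000
   = 0.04
p-value = 0.9802

Since p-value > α = 0.05, we fail to reject H₀.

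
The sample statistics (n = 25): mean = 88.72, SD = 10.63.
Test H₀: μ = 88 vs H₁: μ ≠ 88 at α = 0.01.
One-sample t-test:
H₀: μ = 88
H₁: μ ≠ 88
df = n - 1 = 24
t = (x̄ - μ₀) / (s/√n) = (88.72 - 88) / (10.63/√25) = 0.339
p-value = 0.7378

Since p-value > α = 0.01, we fail to reject H₀.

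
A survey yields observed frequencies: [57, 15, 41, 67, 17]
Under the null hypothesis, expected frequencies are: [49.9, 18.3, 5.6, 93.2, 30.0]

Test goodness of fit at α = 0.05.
Chi-square goodness of fit test:
H₀: observed counts match expected distribution
H₁: observed counts differ from expected distribution
df = k - 1 = 4
χ² = Σ(O - E)²/E
   = (57 - 49.9)²/49.9 + (15 - 18.3)²/18.3 + (41 - 5.6)²/5.6 + (67 - 93.2)²/93.2 + (17 - 30.0)²/30.0
   = 1.010 + 0.595 + 223.779 + 7.365 + 5.633
   = 238.38
p-value < 0.0001

Since p-value < α = 0.05, we reject H₀.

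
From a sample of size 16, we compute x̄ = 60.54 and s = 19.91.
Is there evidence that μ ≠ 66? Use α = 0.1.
One-sample t-test:
H₀: μ = 66
H₁: μ ≠ 66
df = n - 1 = 15
t = (x̄ - μ₀) / (s/√n) = (60.54 - 66) / (19.91/√16) = -1.097
p-value = 0.2900

Since p-value > α = 0.1, we fail to reject H₀.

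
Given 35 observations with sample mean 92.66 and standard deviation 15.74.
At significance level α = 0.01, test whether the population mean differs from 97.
One-sample t-test:
H₀: μ = 97
H₁: μ ≠ 97
df = n - 1 = 34
t = (x̄ - μ₀) / (s/√n) = (92.66 - 97) / (15.74/√35) = -1.631
p-value = 0.1121

Since p-value > α = 0.01, we fail to reject H₀.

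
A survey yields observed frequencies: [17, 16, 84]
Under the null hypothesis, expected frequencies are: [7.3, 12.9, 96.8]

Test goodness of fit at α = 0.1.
Chi-square goodness of fit test:
H₀: observed counts match expected distribution
H₁: observed counts differ from expected distribution
df = k - 1 = 2
χ² = Σ(O - E)²/E
   = (17 - 7.3)²/7.3 + (16 - 12.9)²/12.9 + (84 - 96.8)²/96.8
   = 12.889 + 0.745 + 1.693
   = 15.33
p-value = 0.0005

Since p-value < α = 0.1, we reject H₀.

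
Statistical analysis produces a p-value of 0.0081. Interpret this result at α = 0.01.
Since p = 0.0081 < α = 0.01, reject H₀.
There is sufficient evidence to reject the null hypothesis; the result is statistically significant at the 0.01 level.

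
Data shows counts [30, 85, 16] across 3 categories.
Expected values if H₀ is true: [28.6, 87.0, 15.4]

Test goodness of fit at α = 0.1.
Chi-square goodness of fit test:
H₀: observed counts match expected distribution
H₁: observed counts differ from expected distribution
df = k - 1 = 2
χ² = Σ(O - E)²/E
   = (30 - 28.6)²/28.6 + (85 - 87.0)²/87.0 + (16 - 15.4)²/15.4
   = 0.069 + 0.046 + 0.023
   = 0.14
p-value = 0.9334

Since p-value > α = 0.1, we fail to reject H₀.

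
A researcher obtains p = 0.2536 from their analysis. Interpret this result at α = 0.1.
Since p = 0.2536 > α = 0.1, fail to reject H₀.
There is insufficient evidence to reject the null hypothesis; the result is not statistically significant at the 0.1 level.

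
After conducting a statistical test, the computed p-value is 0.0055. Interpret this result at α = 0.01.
Since p = 0.0055 < α = 0.01, reject H₀.
There is sufficient evidence to reject the null hypothesis; the result is statistically significant at the 0.01 level.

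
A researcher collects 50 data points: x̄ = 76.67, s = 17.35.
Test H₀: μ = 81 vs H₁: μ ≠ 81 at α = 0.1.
One-sample t-test:
H₀: μ = 81
H₁: μ ≠ 81
df = n - 1 = 49
t = (x̄ - μ₀) / (s/√n) = (76.67 - 81) / (17.35/√50) = -1.765
p-value = 0.0838

Since p-value < α = 0.1, we reject H₀.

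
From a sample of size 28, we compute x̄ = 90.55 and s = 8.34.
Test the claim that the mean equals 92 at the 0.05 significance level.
One-sample t-test:
H₀: μ = 92
H₁: μ ≠ 92
df = n - 1 = 27
t = (x̄ - μ₀) / (s/√n) = (90.55 - 92) / (8.34/√28) = -0.920
p-value = 0.3657

Since p-value > α = 0.05, we fail to reject H₀.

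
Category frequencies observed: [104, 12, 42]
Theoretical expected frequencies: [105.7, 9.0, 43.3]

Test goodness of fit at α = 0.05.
Chi-square goodness of fit test:
H₀: observed counts match expected distribution
H₁: observed counts differ from expected distribution
df = k - 1 = 2
χ² = Σ(O - E)²/E
   = (104 - 105.7)²/105.7 + (12 - 9.0)²/9.0 + (42 - 43.3)²/43.3
   = 0.027 + 1.000 + 0.039
   = 1.07
p-value = 0.5867

Since p-value > α = 0.05, we fail to reject H₀.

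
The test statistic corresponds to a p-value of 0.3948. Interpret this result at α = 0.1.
Since p = 0.3948 > α = 0.1, fail to reject H₀.
There is insufficient evidence to reject the null hypothesis; the result is not statistically significant at the 0.1 level.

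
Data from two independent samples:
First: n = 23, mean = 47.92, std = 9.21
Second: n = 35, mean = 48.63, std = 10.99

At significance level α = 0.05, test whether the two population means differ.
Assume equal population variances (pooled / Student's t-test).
Student's two-sample t-test (equal variances):
H₀: μ₁ = μ₂
H₁: μ₁ ≠ μ₂
df = n₁ + n₂ - 2 = 56
Pooled variance s_p² = [(n₁-1)s₁² + (n₂-1)s₂²] / (n₁ + n₂ - 2) = [(22)(9.21²) + (34)(10.99²)] / 56 = 106.6545
SE = √(s_p²(1/n₁ + 1/n₂)) = √(106.6545 × (1/23 + 1/35)) = 2.7721
t = (x̄₁ - x̄₂) / SE = (47.92 - 48.63) / 2.7721 = -0.71 / 2.7721 = -0.256
p-value = 0.7988

Since p-value > α = 0.05, we fail to reject H₀.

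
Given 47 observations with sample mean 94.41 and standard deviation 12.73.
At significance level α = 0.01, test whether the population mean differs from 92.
One-sample t-test:
H₀: μ = 92
H₁: μ ≠ 92
df = n - 1 = 46
t = (x̄ - μ₀) / (s/√n) = (94.41 - 92) / (12.73/√47) = 1.298
p-value = 0.2008

Since p-value > α = 0.01, we fail to reject H₀.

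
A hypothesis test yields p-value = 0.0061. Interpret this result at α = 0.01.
Since p = 0.0061 < α = 0.01, reject H₀.
There is sufficient evidence to reject the null hypothesis; the result is statistically significant at the 0.01 level.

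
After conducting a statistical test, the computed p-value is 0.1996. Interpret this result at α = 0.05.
Since p = 0.1996 > α = 0.05, fail to reject H₀.
There is insufficient evidence to reject the null hypothesis; the result is not statistically significant at the 0.05 level.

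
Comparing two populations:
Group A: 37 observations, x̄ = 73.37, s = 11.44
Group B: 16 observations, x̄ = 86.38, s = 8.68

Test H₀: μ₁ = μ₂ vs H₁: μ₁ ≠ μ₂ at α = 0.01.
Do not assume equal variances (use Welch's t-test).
Welch's two-sample t-test:
H₀: μ₁ = μ₂
H₁: μ₁ ≠ μ₂
s₁²/n₁ = 11.44²/37 = 3.5371,  s₂²/n₂ = 8.68²/16 = 4.7089
SE = √(s₁²/n₁ + s₂²/n₂) = √(3.5371 + 4.7089) = 2.8716
df (Welch-Satterthwaite) = (s₁²/n₁ + s₂²/n₂)² / [(s₁²/n₁)²/(n₁-1) + (s₂²/n₂)²/(n₂-1)] ≈ 37.24
t = (x̄₁ - x̄₂) / SE = (73.37 - 86.38) / 2.8716 = -13.01 / 2.8716 = -4.531
p-value = 0.0001

Since p-value < α = 0.01, we reject H₀.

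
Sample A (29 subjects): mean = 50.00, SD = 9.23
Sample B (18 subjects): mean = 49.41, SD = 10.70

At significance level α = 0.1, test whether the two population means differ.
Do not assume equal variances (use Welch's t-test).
Welch's two-sample t-test:
H₀: μ₁ = μ₂
H₁: μ₁ ≠ μ₂
s₁²/n₁ = 9.23²/29 = 2.9377,  s₂²/n₂ = 10.70²/18 = 6.3606
SE = √(s₁²/n₁ + s₂²/n₂) = √(2.9377 + 6.3606) = 3.0493
df (Welch-Satterthwaite) = (s₁²/n₁ + s₂²/n₂)² / [(s₁²/n₁)²/(n₁-1) + (s₂²/n₂)²/(n₂-1)] ≈ 32.16
t = (x̄₁ - x̄₂) / SE = (50.00 - 49.41) / 3.0493 = 0.59 / 3.0493 = 0.193
p-value = 0.8478

Since p-value > α = 0.1, we fail to reject H₀.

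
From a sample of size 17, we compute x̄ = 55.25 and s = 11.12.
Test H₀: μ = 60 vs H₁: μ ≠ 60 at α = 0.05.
One-sample t-test:
H₀: μ = 60
H₁: μ ≠ 60
df = n - 1 = 16
t = (x̄ - μ₀) / (s/√n) = (55.25 - 60) / (11.12/√17) = -1.761
p-value = 0.0973

Since p-value > α = 0.05, we fail to reject H₀.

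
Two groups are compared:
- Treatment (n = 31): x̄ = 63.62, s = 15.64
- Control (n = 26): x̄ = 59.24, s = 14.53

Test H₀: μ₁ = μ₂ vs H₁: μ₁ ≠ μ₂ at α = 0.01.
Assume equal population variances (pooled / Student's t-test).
Student's two-sample t-test (equal variances):
H₀: μ₁ = μ₂
H₁: μ₁ ≠ μ₂
df = n₁ + n₂ - 2 = 55
Pooled variance s_p² = [(n₁-1)s₁² + (n₂-1)s₂²] / (n₁ + n₂ - 2) = [(30)(15.64²) + (25)(14.53²)] / 55 = 229.3875
SE = √(s_p²(1/n₁ + 1/n₂)) = √(229.3875 × (1/31 + 1/26)) = 4.0277
t = (x̄₁ - x̄₂) / SE = (63.62 - 59.24) / 4.0277 = 4.38 / 4.0277 = 1.087
p-value = 0.2816

Since p-value > α = 0.01, we fail to reject H₀.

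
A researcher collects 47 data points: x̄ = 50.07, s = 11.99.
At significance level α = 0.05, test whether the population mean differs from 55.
One-sample t-test:
H₀: μ = 55
H₁: μ ≠ 55
df = n - 1 = 46
t = (x̄ - μ₀) / (s/√n) = (50.07 - 55) / (11.99/√47) = -2.819
p-value = 0.0071

Since p-value < α = 0.05, we reject H₀.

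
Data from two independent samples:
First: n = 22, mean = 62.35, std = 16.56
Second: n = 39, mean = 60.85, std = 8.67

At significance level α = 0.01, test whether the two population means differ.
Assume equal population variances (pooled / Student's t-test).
Student's two-sample t-test (equal variances):
H₀: μ₁ = μ₂
H₁: μ₁ ≠ μ₂
df = n₁ + n₂ - 2 = 59
Pooled variance s_p² = [(n₁-1)s₁² + (n₂-1)s₂²] / (n₁ + n₂ - 2) = [(21)(16.56²) + (38)(8.67²)] / 59 = 146.0224
SE = √(s_p²(1/n₁ + 1/n₂)) = √(146.0224 × (1/22 + 1/39)) = 3.2220
t = (x̄₁ - x̄₂) / SE = (62.35 - 60.85) / 3.2220 = 1.50 / 3.2220 = 0.466
p-value = 0.6433

Since p-value > α = 0.01, we fail to reject H₀.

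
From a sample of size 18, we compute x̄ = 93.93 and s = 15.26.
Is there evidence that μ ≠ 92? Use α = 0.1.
One-sample t-test:
H₀: μ = 92
H₁: μ ≠ 92
df = n - 1 = 17
t = (x̄ - μ₀) / (s/√n) = (93.93 - 92) / (15.26/√18) = 0.537
p-value = 0.5985

Since p-value > α = 0.1, we fail to reject H₀.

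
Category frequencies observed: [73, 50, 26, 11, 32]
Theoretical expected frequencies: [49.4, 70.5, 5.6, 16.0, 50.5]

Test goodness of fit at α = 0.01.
Chi-square goodness of fit test:
H₀: observed counts match expected distribution
H₁: observed counts differ from expected distribution
df = k - 1 = 4
χ² = Σ(O - E)²/E
   = (73 - 49.4)²/49.4 + (50 - 70.5)²/70.5 + (26 - 5.6)²/5.6 + (11 - 16.0)²/16.0 + (32 - 50.5)²/50.5
   = 11.274 + 5.961 + 74.314 + 1.562 + 6.777
   = 99.89
p-value < 0.0001

Since p-value < α = 0.01, we reject H₀.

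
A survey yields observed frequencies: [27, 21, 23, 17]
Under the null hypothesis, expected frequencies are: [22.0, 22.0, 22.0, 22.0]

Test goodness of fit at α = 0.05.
Chi-square goodness of fit test:
H₀: observed counts match expected distribution
H₁: observed counts differ from expected distribution
df = k - 1 = 3
χ² = Σ(O - E)²/E
   = (27 - 22.0)²/22.0 + (21 - 22.0)²/22.0 + (23 - 22.0)²/22.0 + (17 - 22.0)²/22.0
   = 1.136 + 0.045 + 0.045 + 1.136
   = 2.36
p-value = 0.5004

Since p-value > α = 0.05, we fail to reject H₀.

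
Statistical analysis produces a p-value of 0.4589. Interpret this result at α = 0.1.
Since p = 0.4589 > α = 0.1, fail to reject H₀.
There is insufficient evidence to reject the null hypothesis; the result is not statistically significant at the 0.1 level.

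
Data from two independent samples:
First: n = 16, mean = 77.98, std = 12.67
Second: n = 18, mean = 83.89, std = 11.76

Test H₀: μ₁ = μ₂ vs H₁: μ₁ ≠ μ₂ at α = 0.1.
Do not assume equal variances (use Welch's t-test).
Welch's two-sample t-test:
H₀: μ₁ = μ₂
H₁: μ₁ ≠ μ₂
s₁²/n₁ = 12.67²/16 = 10.0331,  s₂²/n₂ = 11.76²/18 = 7.6832
SE = √(s₁²/n₁ + s₂²/n₂) = √(10.0331 + 7.6832) = 4.2091
df (Welch-Satterthwaite) = (s₁²/n₁ + s₂²/n₂)² / [(s₁²/n₁)²/(n₁-1) + (s₂²/n₂)²/(n₂-1)] ≈ 30.82
t = (x̄₁ - x̄₂) / SE = (77.98 - 83.89) / 4.2091 = -5.91 / 4.2091 = -1.404
p-value = 0.1703

Since p-value > α = 0.1, we fail to reject H₀.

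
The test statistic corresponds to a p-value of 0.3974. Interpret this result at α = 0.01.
Since p = 0.3974 > α = 0.01, fail to reject H₀.
There is insufficient evidence to reject the null hypothesis; the result is not statistically significant at the 0.01 level.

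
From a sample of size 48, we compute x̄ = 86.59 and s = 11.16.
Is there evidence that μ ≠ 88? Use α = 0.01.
One-sample t-test:
H₀: μ = 88
H₁: μ ≠ 88
df = n - 1 = 47
t = (x̄ - μ₀) / (s/√n) = (86.59 - 88) / (11.16/√48) = -0.875
p-value = 0.3858

Since p-value > α = 0.01, we fail to reject H₀.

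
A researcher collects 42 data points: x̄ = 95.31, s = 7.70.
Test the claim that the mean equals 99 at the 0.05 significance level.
One-sample t-test:
H₀: μ = 99
H₁: μ ≠ 99
df = n - 1 = 41
t = (x̄ - μ₀) / (s/√n) = (95.31 - 99) / (7.70/√42) = -3.106
p-value = 0.0034

Since p-value < α = 0.05, we reject H₀.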